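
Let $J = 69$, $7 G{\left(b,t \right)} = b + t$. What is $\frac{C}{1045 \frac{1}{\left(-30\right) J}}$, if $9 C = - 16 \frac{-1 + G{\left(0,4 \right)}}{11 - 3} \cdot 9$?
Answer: $- \frac{2484}{1463} \approx -1.6979$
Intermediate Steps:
$G{\left(b,t \right)} = \frac{b}{7} + \frac{t}{7}$ ($G{\left(b,t \right)} = \frac{b + t}{7} = \frac{b}{7} + \frac{t}{7}$)
$C = \frac{6}{7}$ ($C = \frac{- 16 \frac{-1 + \left(\frac{1}{7} \cdot 0 + \frac{1}{7} \cdot 4\right)}{11 - 3} \cdot 9}{9} = \frac{- 16 \frac{-1 + \left(0 + \frac{4}{7}\right)}{8} \cdot 9}{9} = \frac{- 16 \left(-1 + \frac{4}{7}\right) \frac{1}{8} \cdot 9}{9} = \frac{- 16 \left(\left(- \frac{3}{7}\right) \frac{1}{8}\right) 9}{9} = \frac{\left(-16\right) \left(- \frac{3}{56}\right) 9}{9} = \frac{\frac{6}{7} \cdot 9}{9} = \frac{1}{9} \cdot \frac{54}{7} = \frac{6}{7} \approx 0.85714$)
$\frac{C}{1045 \frac{1}{\left(-30\right) J}} = \frac{6}{7 \frac{1045}{\left(-30\right) 69}} = \frac{6}{7 \frac{1045}{-2070}} = \frac{6}{7 \cdot 1045 \left(- \frac{1}{2070}\right)} = \frac{6}{7 \left(- \frac{209}{414}\right)} = \frac{6}{7} \left(- \frac{414}{209}\right) = - \frac{2484}{1463}$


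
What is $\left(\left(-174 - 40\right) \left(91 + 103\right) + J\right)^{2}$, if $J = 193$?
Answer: $1707590329$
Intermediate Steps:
$\left(\left(-174 - 40\right) \left(91 + 103\right) + J\right)^{2} = \left(\left(-174 - 40\right) \left(91 + 103\right) + 193\right)^{2} = \left(\left(-214\right) 194 + 193\right)^{2} = \left(-41516 + 193\right)^{2} = \left(-41323\right)^{2} = 1707590329$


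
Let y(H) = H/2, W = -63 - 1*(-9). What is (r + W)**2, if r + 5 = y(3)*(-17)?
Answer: 28561/4 ≈ 7140.3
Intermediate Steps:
W = -54 (W = -63 + 9 = -54)
y(H) = H/2 (y(H) = H*(1/2) = H/2)
r = -61/2 (r = -5 + ((1/2)*3)*(-17) = -5 + (3/2)*(-17) = -5 - 51/2 = -61/2 ≈ -30.500)
(r + W)**2 = (-61/2 - 54)**2 = (-169/2)**2 = 28561/4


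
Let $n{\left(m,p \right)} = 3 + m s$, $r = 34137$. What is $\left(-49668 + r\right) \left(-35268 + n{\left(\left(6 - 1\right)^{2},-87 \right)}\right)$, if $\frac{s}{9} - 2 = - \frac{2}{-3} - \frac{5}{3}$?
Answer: $544206240$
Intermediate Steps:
$s = 9$ ($s = 18 + 9 \left(- \frac{2}{-3} - \frac{5}{3}\right) = 18 + 9 \left(\left(-2\right) \left(- \frac{1}{3}\right) - \frac{5}{3}\right) = 18 + 9 \left(\frac{2}{3} - \frac{5}{3}\right) = 18 + 9 \left(-1\right) = 18 - 9 = 9$)
$n{\left(m,p \right)} = 3 + 9 m$ ($n{\left(m,p \right)} = 3 + m 9 = 3 + 9 m$)
$\left(-49668 + r\right) \left(-35268 + n{\left(\left(6 - 1\right)^{2},-87 \right)}\right) = \left(-49668 + 34137\right) \left(-35268 + \left(3 + 9 \left(6 - 1\right)^{2}\right)\right) = - 15531 \left(-35268 + \left(3 + 9 \cdot 5^{2}\right)\right) = - 15531 \left(-35268 + \left(3 + 9 \cdot 25\right)\right) = - 15531 \left(-35268 + \left(3 + 225\right)\right) = - 15531 \left(-35268 + 228\right) = \left(-15531\right) \left(-35040\right) = 544206240$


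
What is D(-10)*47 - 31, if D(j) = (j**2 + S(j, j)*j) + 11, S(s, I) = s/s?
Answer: 4716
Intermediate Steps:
S(s, I) = 1
D(j) = 11 + j + j**2 (D(j) = (j**2 + 1*j) + 11 = (j**2 + j) + 11 = (j + j**2) + 11 = 11 + j + j**2)
D(-10)*47 - 31 = (11 - 10 + (-10)**2)*47 - 31 = (11 - 10 + 100)*47 - 31 = 101*47 - 31 = 4747 - 31 = 4716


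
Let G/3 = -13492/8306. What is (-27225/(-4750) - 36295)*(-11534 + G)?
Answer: 33041301238334/78907 ≈ 4.1874e+8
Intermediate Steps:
G = -20238/4153 (G = 3*(-13492/8306) = 3*(-13492*1/8306) = 3*(-6746/4153) = -20238/4153 ≈ -4.8731)
(-27225/(-4750) - 36295)*(-11534 + G) = (-27225/(-4750) - 36295)*(-11534 - 20238/4153) = (-27225*(-1/4750) - 36295)*(-47920940/4153) = (1089/190 - 36295)*(-47920940/4153) = -6894961/190*(-47920940/4153) = 33041301238334/78907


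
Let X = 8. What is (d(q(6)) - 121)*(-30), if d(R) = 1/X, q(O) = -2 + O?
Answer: 14505/4 ≈ 3626.3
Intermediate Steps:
d(R) = ⅛ (d(R) = 1/8 = ⅛)
(d(q(6)) - 121)*(-30) = (⅛ - 121)*(-30) = -967/8*(-30) = 14505/4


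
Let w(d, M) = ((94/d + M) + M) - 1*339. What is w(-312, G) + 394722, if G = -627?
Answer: 61328077/156 ≈ 3.9313e+5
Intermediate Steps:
w(d, M) = -339 + 2*M + 94/d (w(d, M) = ((M + 94/d) + M) - 339 = (2*M + 94/d) - 339 = -339 + 2*M + 94/d)
w(-312, G) + 394722 = (-339 + 2*(-627) + 94/(-312)) + 394722 = (-339 - 1254 + 94*(-1/312)) + 394722 = (-339 - 1254 - 47/156) + 394722 = -248555/156 + 394722 = 61328077/156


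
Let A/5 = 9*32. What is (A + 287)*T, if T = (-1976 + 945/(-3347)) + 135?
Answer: -10643107244/3347 ≈ -3.1799e+6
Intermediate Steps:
A = 1440 (A = 5*(9*32) = 5*288 = 1440)
T = -6162772/3347 (T = (-1976 + 945*(-1/3347)) + 135 = (-1976 - 945/3347) + 135 = -6614617/3347 + 135 = -6162772/3347 ≈ -1841.3)
(A + 287)*T = (1440 + 287)*(-6162772/3347) = 1727*(-6162772/3347) = -10643107244/3347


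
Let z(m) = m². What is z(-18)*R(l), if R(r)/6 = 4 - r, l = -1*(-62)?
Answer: -112752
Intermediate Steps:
l = 62
R(r) = 24 - 6*r (R(r) = 6*(4 - r) = 24 - 6*r)
z(-18)*R(l) = (-18)²*(24 - 6*62) = 324*(24 - 372) = 324*(-348) = -112752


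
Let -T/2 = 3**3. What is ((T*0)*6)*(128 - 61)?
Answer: 0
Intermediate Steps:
T = -54 (T = -2*3**3 = -2*27 = -54)
((T*0)*6)*(128 - 61) = (-54*0*6)*(128 - 61) = (0*6)*67 = 0*67 = 0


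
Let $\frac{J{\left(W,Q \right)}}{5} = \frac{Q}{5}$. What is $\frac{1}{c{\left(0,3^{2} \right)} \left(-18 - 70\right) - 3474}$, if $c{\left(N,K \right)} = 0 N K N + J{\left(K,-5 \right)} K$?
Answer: $\frac{1}{486} \approx 0.0020576$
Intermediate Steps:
$J{\left(W,Q \right)} = Q$ ($J{\left(W,Q \right)} = 5 \frac{Q}{5} = Q$)
$c{\left(N,K \right)} = - 5 K$ ($c{\left(N,K \right)} = 0 N K N - 5 K = 0 K N - 5 K = 0 N - 5 K = 0 - 5 K = - 5 K$)
$\frac{1}{c{\left(0,3^{2} \right)} \left(-18 - 70\right) - 3474} = \frac{1}{- 5 \cdot 3^{2} \left(-18 - 70\right) - 3474} = \frac{1}{\left(-5\right) 9 \left(-18 - 70\right) - 3474} = \frac{1}{\left(-45\right) \left(-88\right) - 3474} = \frac{1}{3960 - 3474} = \frac{1}{486}$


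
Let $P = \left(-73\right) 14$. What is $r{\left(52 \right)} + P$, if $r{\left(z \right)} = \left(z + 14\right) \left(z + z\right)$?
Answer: $5842$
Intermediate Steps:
$r{\left(z \right)} = 2 z \left(14 + z\right)$ ($r{\left(z \right)} = \left(14 + z\right) 2 z = 2 z \left(14 + z\right)$)
$P = -1022$
$r{\left(52 \right)} + P = 2 \cdot 52 \left(14 + 52\right) - 1022 = 2 \cdot 52 \cdot 66 - 1022 = 6864 - 1022 = 5842$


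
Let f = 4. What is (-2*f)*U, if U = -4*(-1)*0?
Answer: 0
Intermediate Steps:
U = 0 (U = 4*0 = 0)
(-2*f)*U = -2*4*0 = -8*0 = 0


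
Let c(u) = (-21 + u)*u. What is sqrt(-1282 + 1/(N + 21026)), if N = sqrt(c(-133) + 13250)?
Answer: sqrt(-53910662 - 15384*sqrt(937))/(2*sqrt(10513 + 3*sqrt(937))) ≈ 35.805*I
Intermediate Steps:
c(u) = u*(-21 + u)
N = 6*sqrt(937) (N = sqrt(-133*(-21 - 133) + 13250) = sqrt(-133*(-154) + 13250) = sqrt(20482 + 13250) = sqrt(33732) = 6*sqrt(937) ≈ 183.66)
sqrt(-1282 + 1/(N + 21026)) = sqrt(-1282 + 1/(6*sqrt(937) + 21026)) = sqrt(-1282 + 1/(21026 + 6*sqrt(937)))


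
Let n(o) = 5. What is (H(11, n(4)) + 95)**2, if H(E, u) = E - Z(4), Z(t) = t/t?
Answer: 11025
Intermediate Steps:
Z(t) = 1
H(E, u) = -1 + E (H(E, u) = E - 1*1 = E - 1 = -1 + E)
(H(11, n(4)) + 95)**2 = ((-1 + 11) + 95)**2 = (10 + 95)**2 = 105**2 = 11025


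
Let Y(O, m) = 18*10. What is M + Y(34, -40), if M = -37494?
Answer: -37314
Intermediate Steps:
Y(O, m) = 180
M + Y(34, -40) = -37494 + 180 = -37314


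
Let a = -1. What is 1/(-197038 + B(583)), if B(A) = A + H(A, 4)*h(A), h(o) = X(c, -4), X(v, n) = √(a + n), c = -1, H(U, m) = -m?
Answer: I/(-196455*I + 4*√5) ≈ -5.0902e-6 + 2.3175e-10*I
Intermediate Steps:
X(v, n) = √(-1 + n)
h(o) = I*√5 (h(o) = √(-1 - 4) = √(-5) = I*√5)
B(A) = A - 4*I*√5 (B(A) = A + (-1*4)*(I*√5) = A - 4*I*√5)
1/(-197038 + B(583)) = 1/(-197038 + (583 - 4*I*√5)) = 1/(-196455 - 4*I*√5)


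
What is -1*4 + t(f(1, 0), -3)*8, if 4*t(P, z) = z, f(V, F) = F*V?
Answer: -10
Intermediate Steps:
t(P, z) = z/4
-1*4 + t(f(1, 0), -3)*8 = -1*4 + ((¼)*(-3))*8 = -4 - ¾*8 = -4 - 6 = -10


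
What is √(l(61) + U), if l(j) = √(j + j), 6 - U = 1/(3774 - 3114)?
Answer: √(653235 + 108900*√122)/330 ≈ 4.1284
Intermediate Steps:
U = 3959/660 (U = 6 - 1/(3774 - 3114) = 6 - 1/660 = 3959/660 ≈ 5.9985)
l(j) = √2*√j (l(j) = √(2*j) = √2*√j)
√(l(61) + U) = √(√2*√61 + 3959/660) = √(√122 + 3959/660) = √(3959/660 + √122)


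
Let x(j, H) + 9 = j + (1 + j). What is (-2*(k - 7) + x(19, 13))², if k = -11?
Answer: 4356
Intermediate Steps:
x(j, H) = -8 + 2*j (x(j, H) = -9 + (j + (1 + j)) = -9 + (1 + 2*j) = -8 + 2*j)
(-2*(k - 7) + x(19, 13))² = (-2*(-11 - 7) + (-8 + 2*19))² = (-2*(-18) + (-8 + 38))² = (36 + 30)² = 66² = 4356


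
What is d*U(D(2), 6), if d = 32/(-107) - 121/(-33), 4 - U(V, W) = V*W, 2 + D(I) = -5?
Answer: 49726/321 ≈ 154.91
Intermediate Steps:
D(I) = -7 (D(I) = -2 - 5 = -7)
U(V, W) = 4 - V*W
d = 1081/321 (d = 32*(-1/107) - 121*(-1/33) = -32/107 + 11/3 = 1081/321 ≈ 3.3676)
d*U(D(2), 6) = 1081*(4 - 1*(-7)*6)/321 = 1081*(4 + 42)/321 = (1081/321)*46 = 49726/321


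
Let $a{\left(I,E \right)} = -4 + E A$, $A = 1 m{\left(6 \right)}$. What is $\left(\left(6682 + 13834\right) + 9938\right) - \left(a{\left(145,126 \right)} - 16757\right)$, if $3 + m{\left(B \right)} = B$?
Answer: $46837$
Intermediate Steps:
$m{\left(B \right)} = -3 + B$
$A = 3$ ($A = 1 \left(-3 + 6\right) = 1 \cdot 3 = 3$)
$a{\left(I,E \right)} = -4 + 3 E$ ($a{\left(I,E \right)} = -4 + E 3 = -4 + 3 E$)
$\left(\left(6682 + 13834\right) + 9938\right) - \left(a{\left(145,126 \right)} - 16757\right) = \left(\left(6682 + 13834\right) + 9938\right) - \left(\left(-4 + 3 \cdot 126\right) - 16757\right) = \left(20516 + 9938\right) - \left(\left(-4 + 378\right) - 16757\right) = 30454 - \left(374 - 16757\right) = 30454 - -16383 = 30454 + 16383 = 46837$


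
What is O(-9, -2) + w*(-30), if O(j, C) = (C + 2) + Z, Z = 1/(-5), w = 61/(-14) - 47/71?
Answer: 373678/2485 ≈ 150.37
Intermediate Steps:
w = -4989/994 (w = 61*(-1/14) - 47*1/71 = -61/14 - 47/71 = -4989/994 ≈ -5.0191)
Z = -⅕ (Z = 1*(-⅕) = -⅕ ≈ -0.20000)
O(j, C) = 9/5 + C (O(j, C) = (C + 2) - ⅕ = (2 + C) - ⅕ = 9/5 + C)
O(-9, -2) + w*(-30) = (9/5 - 2) - 4989/994*(-30) = -⅕ + 74835/497 = 373678/2485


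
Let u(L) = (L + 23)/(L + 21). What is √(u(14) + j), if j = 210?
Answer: √258545/35 ≈ 14.528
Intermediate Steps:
u(L) = (23 + L)/(21 + L)
√(u(14) + j) = √((23 + 14)/(21 + 14) + 210) = √(37/35 + 210) = √(7387/35) = √258545/35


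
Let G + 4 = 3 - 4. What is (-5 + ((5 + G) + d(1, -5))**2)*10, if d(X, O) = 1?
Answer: -40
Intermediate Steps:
G = -5 (G = -4 + (3 - 4) = -4 - 1 = -5)
(-5 + ((5 + G) + d(1, -5))**2)*10 = (-5 + ((5 - 5) + 1)**2)*10 = (-5 + (0 + 1)**2)*10 = (-5 + 1**2)*10 = (-5 + 1)*10 = -4*10 = -40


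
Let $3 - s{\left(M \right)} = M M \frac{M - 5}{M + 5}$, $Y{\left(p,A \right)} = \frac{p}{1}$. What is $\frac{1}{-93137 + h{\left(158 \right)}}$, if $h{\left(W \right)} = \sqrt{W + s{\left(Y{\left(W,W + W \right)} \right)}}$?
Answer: $- \frac{15181331}{1413947418596} - \frac{i \sqrt{618299587}}{1413947418596} \approx -1.0737 \cdot 10^{-5} - 1.7586 \cdot 10^{-8} i$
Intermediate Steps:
$Y{\left(p,A \right)} = p$ ($Y{\left(p,A \right)} = p 1 = p$)
$s{\left(M \right)} = 3 - \frac{M^{2} \left(-5 + M\right)}{5 + M}$ ($s{\left(M \right)} = 3 - M M \frac{M - 5}{M + 5} = 3 - M^{2} \frac{-5 + M}{5 + M} = 3 - \frac{M^{2} \left(-5 + M\right)}{5 + M}$)
$h{\left(W \right)} = \sqrt{W + \frac{15 - W^{3} + 3 W + 5 W^{2}}{5 + W}}$
$\frac{1}{-93137 + h{\left(158 \right)}} = \frac{1}{-93137 + \sqrt{\frac{15 - 158^{3} + 6 \cdot 158^{2} + 8 \cdot 158}{5 + 158}}} = \frac{1}{-93137 + \sqrt{\frac{15 - 3944312 + 6 \cdot 24964 + 1264}{163}}} = \frac{1}{-93137 + \sqrt{\frac{15 - 3944312 + 149784 + 1264}{163}}} = \frac{1}{-93137 + \sqrt{\frac{1}{163} \left(-3793249\right)}} = \frac{1}{-93137 + \sqrt{- \frac{3793249}{163}}} = \frac{1}{-93137 + \frac{i \sqrt{618299587}}{163}}$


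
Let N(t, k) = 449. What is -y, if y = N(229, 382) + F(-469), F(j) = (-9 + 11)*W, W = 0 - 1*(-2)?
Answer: -453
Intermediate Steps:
W = 2 (W = 0 + 2 = 2)
F(j) = 4 (F(j) = (-9 + 11)*2 = 2*2 = 4)
y = 453 (y = 449 + 4 = 453)
-y = -1*453 = -453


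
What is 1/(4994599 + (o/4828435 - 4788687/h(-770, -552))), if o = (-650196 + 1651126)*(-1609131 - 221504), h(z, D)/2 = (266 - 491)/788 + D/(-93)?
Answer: 133281222679/558625427653479485 ≈ 2.3859e-7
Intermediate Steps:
h(z, D) = -225/394 - 2*D/93 (h(z, D) = 2*((266 - 491)/788 + D/(-93)) = 2*(-225*1/788 + D*(-1/93)) = 2*(-225/788 - D/93) = -225/394 - 2*D/93)
o = -1832337490550 (o = 1000930*(-1830635) = -1832337490550)
1/(4994599 + (o/4828435 - 4788687/h(-770, -552))) = 1/(4994599 + (-1832337490550/4828435 - 4788687/(-225/394 - 2/93*(-552)))) = 1/(4994599 + (-1832337490550*1/4828435 - 4788687/(-225/394 + 368/31))) = 1/(4994599 + (-366467498110/965687 - 4788687/138017/12214)) = 1/(4994599 + (-366467498110/965687 - 4788687*12214/138017)) = 1/(4994599 + (-366467498110/965687 - 58489023018/138017)) = 1/(4994599 - 107060833857831236/133281222679) = 1/(558625427653479485/133281222679) = 133281222679/558625427653479485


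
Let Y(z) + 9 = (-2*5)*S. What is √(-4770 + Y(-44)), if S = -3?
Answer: I*√4749 ≈ 68.913*I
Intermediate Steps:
Y(z) = 21 (Y(z) = -9 - 2*5*(-3) = -9 - 10*(-3) = -9 + 30 = 21)
√(-4770 + Y(-44)) = √(-4770 + 21) = √(-4749) = I*√4749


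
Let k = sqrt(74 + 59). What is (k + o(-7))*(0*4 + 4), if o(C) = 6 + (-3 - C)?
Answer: 40 + 4*sqrt(133) ≈ 86.130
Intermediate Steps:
o(C) = 3 - C
k = sqrt(133) ≈ 11.533
(k + o(-7))*(0*4 + 4) = (sqrt(133) + (3 - 1*(-7)))*(0*4 + 4) = (sqrt(133) + (3 + 7))*(0 + 4) = (sqrt(133) + 10)*4 = (10 + sqrt(133))*4 = 40 + 4*sqrt(133)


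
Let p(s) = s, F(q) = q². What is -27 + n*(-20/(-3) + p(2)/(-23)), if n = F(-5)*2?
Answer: 20837/69 ≈ 301.99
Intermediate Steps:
n = 50 (n = (-5)²*2 = 25*2 = 50)
-27 + n*(-20/(-3) + p(2)/(-23)) = -27 + 50*(-20/(-3) + 2/(-23)) = -27 + 50*(-20*(-⅓) + 2*(-1/23)) = -27 + 50*(20/3 - 2/23) = -27 + 50*(454/69) = -27 + 22700/69 = 20837/69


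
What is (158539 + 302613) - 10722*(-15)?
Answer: 621982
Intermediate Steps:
(158539 + 302613) - 10722*(-15) = 461152 + 160830 = 621982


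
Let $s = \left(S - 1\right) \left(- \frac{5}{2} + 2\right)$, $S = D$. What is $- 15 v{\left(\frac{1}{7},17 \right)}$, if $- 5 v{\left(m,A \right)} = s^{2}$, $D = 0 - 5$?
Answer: $27$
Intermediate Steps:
$D = -5$ ($D = 0 - 5 = -5$)
$S = -5$
$s = 3$ ($s = \left(-5 - 1\right) \left(- \frac{5}{2} + 2\right) = - 6 \left(\left(-5\right) \frac{1}{2} + 2\right) = - 6 \left(- \frac{5}{2} + 2\right) = \left(-6\right) \left(- \frac{1}{2}\right) = 3$)
$v{\left(m,A \right)} = - \frac{9}{5}$ ($v{\left(m,A \right)} = - \frac{3^{2}}{5} = \left(- \frac{1}{5}\right) 9 = - \frac{9}{5}$)
$- 15 v{\left(\frac{1}{7},17 \right)} = \left(-15\right) \left(- \frac{9}{5}\right) = 27$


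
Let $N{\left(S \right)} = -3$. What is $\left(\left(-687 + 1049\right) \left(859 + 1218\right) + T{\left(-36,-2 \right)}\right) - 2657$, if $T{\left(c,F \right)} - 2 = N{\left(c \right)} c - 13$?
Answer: $749314$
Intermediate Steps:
$T{\left(c,F \right)} = -11 - 3 c$ ($T{\left(c,F \right)} = 2 - \left(13 + 3 c\right) = -11 - 3 c$)
$\left(\left(-687 + 1049\right) \left(859 + 1218\right) + T{\left(-36,-2 \right)}\right) - 2657 = \left(\left(-687 + 1049\right) \left(859 + 1218\right) - -97\right) - 2657 = \left(362 \cdot 2077 + \left(-11 + 108\right)\right) - 2657 = \left(751874 + 97\right) - 2657 = 751971 - 2657 = 749314$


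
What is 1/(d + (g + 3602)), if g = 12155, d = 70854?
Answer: 1/86611 ≈ 1.1546e-5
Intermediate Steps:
1/(d + (g + 3602)) = 1/(70854 + (12155 + 3602)) = 1/(70854 + 15757) = 1/86611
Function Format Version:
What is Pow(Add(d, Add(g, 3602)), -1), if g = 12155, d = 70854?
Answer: Rational(1, 86611) ≈ 1.1546e-5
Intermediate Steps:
Pow(Add(d, Add(g, 3602)), -1) = Pow(Add(70854, Add(12155, 3602)), -1) = Pow(Add(70854, 15757), -1) = Pow(86611, -1) = Rational(1, 86611)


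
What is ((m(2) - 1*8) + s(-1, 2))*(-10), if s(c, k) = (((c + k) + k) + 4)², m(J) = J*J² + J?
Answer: -510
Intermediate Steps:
m(J) = J + J³ (m(J) = J³ + J = J + J³)
s(c, k) = (4 + c + 2*k)² (s(c, k) = ((c + 2*k) + 4)² = (4 + c + 2*k)²)
((m(2) - 1*8) + s(-1, 2))*(-10) = (((2 + 2³) - 1*8) + (4 - 1 + 2*2)²)*(-10) = (((2 + 8) - 8) + (4 - 1 + 4)²)*(-10) = ((10 - 8) + 7²)*(-10) = (2 + 49)*(-10) = 51*(-10) = -510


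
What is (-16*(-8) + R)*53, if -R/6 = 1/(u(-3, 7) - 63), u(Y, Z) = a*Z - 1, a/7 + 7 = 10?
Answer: 562754/83 ≈ 6780.2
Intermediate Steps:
a = 21 (a = -49 + 7*10 = -49 + 70 = 21)
u(Y, Z) = -1 + 21*Z (u(Y, Z) = 21*Z - 1 = -1 + 21*Z)
R = -6/83 (R = -6/((-1 + 21*7) - 63) = -6/((-1 + 147) - 63) = -6/(146 - 63) = -6/83 ≈ -0.072289)
(-16*(-8) + R)*53 = (-16*(-8) - 6/83)*53 = (128 - 6/83)*53 = (10618/83)*53 = 562754/83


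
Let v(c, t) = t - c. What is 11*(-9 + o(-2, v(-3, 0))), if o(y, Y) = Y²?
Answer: 0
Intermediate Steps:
11*(-9 + o(-2, v(-3, 0))) = 11*(-9 + (0 - 1*(-3))²) = 11*(-9 + (0 + 3)²) = 11*(-9 + 3²) = 11*(-9 + 9) = 11*0 = 0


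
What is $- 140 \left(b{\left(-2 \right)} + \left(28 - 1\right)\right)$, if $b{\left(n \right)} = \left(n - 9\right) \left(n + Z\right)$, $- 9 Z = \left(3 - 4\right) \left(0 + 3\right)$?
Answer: $- \frac{19040}{3} \approx -6346.7$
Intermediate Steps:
$Z = \frac{1}{3}$ ($Z = - \frac{\left(3 - 4\right) \left(0 + 3\right)}{9} = - \frac{\left(-1\right) 3}{9} = \left(- \frac{1}{9}\right) \left(-3\right) = \frac{1}{3} \approx 0.33333$)
$b{\left(n \right)} = \left(-9 + n\right) \left(\frac{1}{3} + n\right)$ ($b{\left(n \right)} = \left(n - 9\right) \left(n + \frac{1}{3}\right) = \left(-9 + n\right) \left(\frac{1}{3} + n\right)$)
$- 140 \left(b{\left(-2 \right)} + \left(28 - 1\right)\right) = - 140 \left(\left(-3 + \left(-2\right)^{2} - - \frac{52}{3}\right) + \left(28 - 1\right)\right) = - 140 \left(\left(-3 + 4 + \frac{52}{3}\right) + 27\right) = - 140 \left(\frac{55}{3} + 27\right) = \left(-140\right) \frac{136}{3} = - \frac{19040}{3}$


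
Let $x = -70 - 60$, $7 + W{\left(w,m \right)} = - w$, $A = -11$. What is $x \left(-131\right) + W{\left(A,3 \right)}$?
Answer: $17034$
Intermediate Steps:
$W{\left(w,m \right)} = -7 - w$
$x = -130$ ($x = -70 - 60 = -130$)
$x \left(-131\right) + W{\left(A,3 \right)} = \left(-130\right) \left(-131\right) - -4 = 17030 + \left(-7 + 11\right) = 17030 + 4 = 17034$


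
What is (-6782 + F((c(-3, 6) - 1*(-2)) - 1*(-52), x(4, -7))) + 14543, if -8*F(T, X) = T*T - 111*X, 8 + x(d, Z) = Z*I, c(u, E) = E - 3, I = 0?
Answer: 57951/8 ≈ 7243.9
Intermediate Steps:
c(u, E) = -3 + E
x(d, Z) = -8 (x(d, Z) = -8 + Z*0 = -8 + 0 = -8)
F(T, X) = -T**2/8 + 111*X/8 (F(T, X) = -(T*T - 111*X)/8 = -(T**2 - 111*X)/8 = -T**2/8 + 111*X/8)
(-6782 + F((c(-3, 6) - 1*(-2)) - 1*(-52), x(4, -7))) + 14543 = (-6782 + (-(((-3 + 6) - 1*(-2)) - 1*(-52))**2/8 + (111/8)*(-8))) + 14543 = (-6782 + (-((3 + 2) + 52)**2/8 - 111)) + 14543 = (-6782 + (-(5 + 52)**2/8 - 111)) + 14543 = (-6782 + (-1/8*57**2 - 111)) + 14543 = (-6782 + (-1/8*3249 - 111)) + 14543 = (-6782 + (-3249/8 - 111)) + 14543 = (-6782 - 4137/8) + 14543 = -58393/8 + 14543 = 57951/8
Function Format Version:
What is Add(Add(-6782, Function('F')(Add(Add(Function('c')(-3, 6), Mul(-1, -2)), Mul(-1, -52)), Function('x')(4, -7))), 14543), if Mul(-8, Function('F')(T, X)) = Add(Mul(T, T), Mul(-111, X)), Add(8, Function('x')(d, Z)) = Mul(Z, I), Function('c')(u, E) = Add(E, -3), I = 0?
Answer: Rational(57951, 8) ≈ 7243.9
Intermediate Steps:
Function('c')(u, E) = Add(-3, E)
Function('x')(d, Z) = -8 (Function('x')(d, Z) = Add(-8, Mul(Z, 0)) = Add(-8, 0) = -8)
Function('F')(T, X) = Add(Mul(Rational(-1, 8), Pow(T, 2)), Mul(Rational(111, 8), X)) (Function('F')(T, X) = Mul(Rational(-1, 8), Add(Mul(T, T), Mul(-111, X))) = Mul(Rational(-1, 8), Add(Pow(T, 2), Mul(-111, X))) = Add(Mul(Rational(-1, 8), Pow(T, 2)), Mul(Rational(111, 8), X)))
Add(Add(-6782, Function('F')(Add(Add(Function('c')(-3, 6), Mul(-1, -2)), Mul(-1, -52)), Function('x')(4, -7))), 14543) = Add(Add(-6782, Add(Mul(Rational(-1, 8), Pow(Add(Add(Add(-3, 6), Mul(-1, -2)), Mul(-1, -52)), 2)), Mul(Rational(111, 8), -8))), 14543) = Add(Add(-6782, Add(Mul(Rational(-1, 8), Pow(Add(Add(3, 2), 52), 2)), -111)), 14543) = Add(Add(-6782, Add(Mul(Rational(-1, 8), Pow(Add(5, 52), 2)), -111)), 14543) = Add(Add(-6782, Add(Mul(Rational(-1, 8), Pow(57, 2)), -111)), 14543) = Add(Add(-6782, Add(Mul(Rational(-1, 8), 3249), -111)), 14543) = Add(Add(-6782, Add(Rational(-3249, 8), -111)), 14543) = Add(Add(-6782, Rational(-4137, 8)), 14543) = Add(Rational(-58393, 8), 14543) = Rational(57951, 8)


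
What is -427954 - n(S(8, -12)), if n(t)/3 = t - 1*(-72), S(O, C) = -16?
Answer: -428122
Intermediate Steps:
n(t) = 216 + 3*t (n(t) = 3*(t - 1*(-72)) = 3*(t + 72) = 3*(72 + t) = 216 + 3*t)
-427954 - n(S(8, -12)) = -427954 - (216 + 3*(-16)) = -427954 - (216 - 48) = -427954 - 1*168 = -427954 - 168 = -428122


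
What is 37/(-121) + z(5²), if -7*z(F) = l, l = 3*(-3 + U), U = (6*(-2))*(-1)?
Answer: -3526/847 ≈ -4.1629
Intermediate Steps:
U = 12 (U = -12*(-1) = 12)
l = 27 (l = 3*(-3 + 12) = 3*9 = 27)
z(F) = -27/7 (z(F) = -⅐*27 = -27/7)
37/(-121) + z(5²) = 37/(-121) - 27/7 = -1/121*37 - 27/7 = -37/121 - 27/7 = -3526/847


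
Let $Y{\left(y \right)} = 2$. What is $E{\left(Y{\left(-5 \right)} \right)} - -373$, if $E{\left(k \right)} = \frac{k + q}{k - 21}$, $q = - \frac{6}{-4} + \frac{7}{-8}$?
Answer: $\frac{56675}{152} \approx 372.86$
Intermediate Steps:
$q = \frac{5}{8}$ ($q = \left(-6\right) \left(- \frac{1}{4}\right) + 7 \left(- \frac{1}{8}\right) = \frac{3}{2} - \frac{7}{8} = \frac{5}{8} \approx 0.625$)
$E{\left(k \right)} = \frac{\frac{5}{8} + k}{-21 + k}$ ($E{\left(k \right)} = \frac{k + \frac{5}{8}}{k - 21} = \frac{\frac{5}{8} + k}{-21 + k}$)
$E{\left(Y{\left(-5 \right)} \right)} - -373 = \frac{\frac{5}{8} + 2}{-21 + 2} - -373 = \frac{1}{-19} \cdot \frac{21}{8} + 373 = \left(- \frac{1}{19}\right) \frac{21}{8} + 373 = - \frac{21}{152} + 373 = \frac{56675}{152}$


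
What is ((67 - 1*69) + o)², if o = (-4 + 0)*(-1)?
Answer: 4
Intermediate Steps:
o = 4 (o = -4*(-1) = 4)
((67 - 1*69) + o)² = ((67 - 1*69) + 4)² = ((67 - 69) + 4)² = (-2 + 4)² = 2² = 4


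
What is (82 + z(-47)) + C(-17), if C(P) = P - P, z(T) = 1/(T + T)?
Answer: 7707/94 ≈ 81.989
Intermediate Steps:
z(T) = 1/(2*T)
C(P) = 0
(82 + z(-47)) + C(-17) = (82 + (½)/(-47)) + 0 = (82 + (½)*(-1/47)) + 0 = (82 - 1/94) + 0 = 7707/94 + 0 = 7707/94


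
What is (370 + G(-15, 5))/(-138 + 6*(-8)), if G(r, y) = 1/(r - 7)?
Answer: -2713/1364 ≈ -1.9890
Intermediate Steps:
G(r, y) = 1/(-7 + r)
(370 + G(-15, 5))/(-138 + 6*(-8)) = (370 + 1/(-7 - 15))/(-138 + 6*(-8)) = (370 + 1/(-22))/(-138 - 48) = (370 - 1/22)/(-186) = (8139/22)*(-1/186) = -2713/1364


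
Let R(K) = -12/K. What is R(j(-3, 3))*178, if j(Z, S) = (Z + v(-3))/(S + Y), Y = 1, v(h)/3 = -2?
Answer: 2848/3 ≈ 949.33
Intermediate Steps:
v(h) = -6 (v(h) = 3*(-2) = -6)
j(Z, S) = (-6 + Z)/(1 + S) (j(Z, S) = (Z - 6)/(S + 1) = (-6 + Z)/(1 + S))
R(j(-3, 3))*178 = -12*(1 + 3)/(-6 - 3)*178 = -12/(-9/4)*178 = -12*(-4/9)*178 = (16/3)*178 = 2848/3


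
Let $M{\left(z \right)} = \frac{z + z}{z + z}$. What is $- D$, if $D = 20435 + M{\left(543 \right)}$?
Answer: $-20436$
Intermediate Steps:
$M{\left(z \right)} = 1$ ($M{\left(z \right)} = \frac{2 z}{2 z} = 2 z \frac{1}{2 z} = 1$)
$D = 20436$ ($D = 20435 + 1 = 20436$)
$- D = \left(-1\right) 20436 = -20436$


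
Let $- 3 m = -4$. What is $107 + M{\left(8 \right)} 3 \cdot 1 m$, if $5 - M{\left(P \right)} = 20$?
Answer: $47$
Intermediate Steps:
$m = \frac{4}{3}$ ($m = \left(- \frac{1}{3}\right) \left(-4\right) = \frac{4}{3} \approx 1.3333$)
$M{\left(P \right)} = -15$ ($M{\left(P \right)} = 5 - 20 = -15$)
$107 + M{\left(8 \right)} 3 \cdot 1 m = 107 - 15 \cdot 3 \cdot 1 \cdot \frac{4}{3} = 107 - 15 \cdot 3 \cdot \frac{4}{3} = 107 - 60 = 47$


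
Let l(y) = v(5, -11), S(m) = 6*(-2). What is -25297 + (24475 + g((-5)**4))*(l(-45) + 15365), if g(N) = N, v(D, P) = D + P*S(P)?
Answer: 389074903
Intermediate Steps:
S(m) = -12
v(D, P) = D - 12*P (v(D, P) = D + P*(-12) = D - 12*P)
l(y) = 137 (l(y) = 5 - 12*(-11) = 5 + 132 = 137)
-25297 + (24475 + g((-5)**4))*(l(-45) + 15365) = -25297 + (24475 + (-5)**4)*(137 + 15365) = -25297 + (24475 + 625)*15502 = -25297 + 25100*15502 = -25297 + 389100200 = 389074903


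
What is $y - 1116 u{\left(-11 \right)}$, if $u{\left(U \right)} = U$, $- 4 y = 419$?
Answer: $\frac{48685}{4} \approx 12171.0$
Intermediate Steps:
$y = - \frac{419}{4}$ ($y = \left(- \frac{1}{4}\right) 419 = - \frac{419}{4} \approx -104.75$)
$y - 1116 u{\left(-11 \right)} = - \frac{419}{4} - -12276 = - \frac{419}{4} + 12276 = \frac{48685}{4}$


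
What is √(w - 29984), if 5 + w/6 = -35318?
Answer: I*√241922 ≈ 491.86*I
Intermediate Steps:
w = -211938 (w = -30 + 6*(-35318) = -30 - 211908 = -211938)
√(w - 29984) = √(-211938 - 29984) = √(-241922) = I*√241922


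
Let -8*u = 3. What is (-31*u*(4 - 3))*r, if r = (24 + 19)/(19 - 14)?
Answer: 3999/40 ≈ 99.975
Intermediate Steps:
u = -3/8 (u = -⅛*3 = -3/8 ≈ -0.37500)
r = 43/5 ≈ 8.6000
(-31*u*(4 - 3))*r = -(-93)*(4 - 3)/8*(43/5) = -(-93)/8*(43/5) = -31*(-3/8)*(43/5) = (93/8)*(43/5) = 3999/40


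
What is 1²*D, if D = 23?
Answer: 23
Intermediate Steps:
1²*D = 1²*23 = 1*23 = 23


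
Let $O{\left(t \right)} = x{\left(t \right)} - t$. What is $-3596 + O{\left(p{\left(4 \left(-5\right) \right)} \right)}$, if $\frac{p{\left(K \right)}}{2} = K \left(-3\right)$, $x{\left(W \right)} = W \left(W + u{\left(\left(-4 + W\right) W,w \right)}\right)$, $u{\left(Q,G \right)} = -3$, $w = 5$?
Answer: $10324$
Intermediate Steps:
$x{\left(W \right)} = W \left(-3 + W\right)$ ($x{\left(W \right)} = W \left(W - 3\right) = W \left(-3 + W\right)$)
$p{\left(K \right)} = - 6 K$ ($p{\left(K \right)} = 2 K \left(-3\right) = 2 \left(- 3 K\right) = - 6 K$)
$O{\left(t \right)} = - t + t \left(-3 + t\right)$ ($O{\left(t \right)} = t \left(-3 + t\right) - t = - t + t \left(-3 + t\right)$)
$-3596 + O{\left(p{\left(4 \left(-5\right) \right)} \right)} = -3596 + - 6 \cdot 4 \left(-5\right) \left(-4 - 6 \cdot 4 \left(-5\right)\right) = -3596 + \left(-6\right) \left(-20\right) \left(-4 - -120\right) = -3596 + 120 \left(-4 + 120\right) = -3596 + 120 \cdot 116 = -3596 + 13920 = 10324$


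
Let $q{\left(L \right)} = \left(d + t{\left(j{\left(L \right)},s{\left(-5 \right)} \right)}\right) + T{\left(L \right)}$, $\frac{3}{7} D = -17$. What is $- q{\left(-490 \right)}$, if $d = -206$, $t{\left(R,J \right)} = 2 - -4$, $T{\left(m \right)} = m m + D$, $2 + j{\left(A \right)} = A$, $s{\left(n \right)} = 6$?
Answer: $- \frac{719581}{3} \approx -2.3986 \cdot 10^{5}$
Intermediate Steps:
$D = - \frac{119}{3}$ ($D = \frac{7}{3} \left(-17\right) = - \frac{119}{3} \approx -39.667$)
$j{\left(A \right)} = -2 + A$
$T{\left(m \right)} = - \frac{119}{3} + m^{2}$ ($T{\left(m \right)} = m m - \frac{119}{3} = m^{2} - \frac{119}{3} = - \frac{119}{3} + m^{2}$)
$t{\left(R,J \right)} = 6$ ($t{\left(R,J \right)} = 2 + 4 = 6$)
$q{\left(L \right)} = - \frac{719}{3} + L^{2}$ ($q{\left(L \right)} = \left(-206 + 6\right) + \left(- \frac{119}{3} + L^{2}\right) = -200 + \left(- \frac{119}{3} + L^{2}\right) = - \frac{719}{3} + L^{2}$)
$- q{\left(-490 \right)} = - (- \frac{719}{3} + \left(-490\right)^{2}) = - (- \frac{719}{3} + 240100) = \left(-1\right) \frac{719581}{3} = - \frac{719581}{3}$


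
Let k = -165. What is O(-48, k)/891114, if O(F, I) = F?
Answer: -8/148519 ≈ -5.3865e-5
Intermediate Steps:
O(-48, k)/891114 = -48/891114 = -48*1/891114 = -8/148519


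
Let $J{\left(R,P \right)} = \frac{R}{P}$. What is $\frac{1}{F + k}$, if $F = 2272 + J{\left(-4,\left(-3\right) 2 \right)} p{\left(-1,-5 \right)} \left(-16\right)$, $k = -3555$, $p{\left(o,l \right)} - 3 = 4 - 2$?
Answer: $- \frac{3}{4009} \approx -0.00074832$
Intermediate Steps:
$p{\left(o,l \right)} = 5$ ($p{\left(o,l \right)} = 3 + \left(4 - 2\right) = 3 + 2 = 5$)
$F = \frac{6656}{3}$ ($F = 2272 + - \frac{4}{\left(-3\right) 2} \cdot 5 \left(-16\right) = 2272 + - \frac{4}{-6} \cdot 5 \left(-16\right) = 2272 + \left(-4\right) \left(- \frac{1}{6}\right) 5 \left(-16\right) = 2272 + \frac{2}{3} \cdot 5 \left(-16\right) = 2272 + \frac{10}{3} \left(-16\right) = 2272 - \frac{160}{3} = \frac{6656}{3} \approx 2218.7$)
$\frac{1}{F + k} = \frac{1}{\frac{6656}{3} - 3555} = \frac{1}{- \frac{4009}{3}} = - \frac{3}{4009}$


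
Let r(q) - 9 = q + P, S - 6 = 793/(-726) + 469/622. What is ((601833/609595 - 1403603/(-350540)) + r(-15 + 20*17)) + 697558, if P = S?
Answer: 3367214923726019810813/4824763036350180 ≈ 6.9790e+5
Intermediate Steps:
S = 639170/112893 (S = 6 + (793/(-726) + 469/622) = 6 + (793*(-1/726) + 469*(1/622)) = 6 + (-793/726 + 469/622) = 6 - 38188/112893 = 639170/112893 ≈ 5.6617)
P = 639170/112893 ≈ 5.6617
r(q) = 1655207/112893 + q (r(q) = 9 + (q + 639170/112893) = 9 + (639170/112893 + q) = 1655207/112893 + q)
((601833/609595 - 1403603/(-350540)) + r(-15 + 20*17)) + 697558 = ((601833/609595 - 1403603/(-350540)) + (1655207/112893 + (-15 + 20*17))) + 697558 = ((601833*(1/609595) - 1403603*(-1/350540)) + (1655207/112893 + (-15 + 340))) + 697558 = ((601833/609595 + 1403603/350540) + (1655207/112893 + 325)) + 697558 = (213319182121/42737486260 + 38345432/112893) + 697558 = 1662869615660950373/4824763036350180 + 697558 = 3367214923726019810813/4824763036350180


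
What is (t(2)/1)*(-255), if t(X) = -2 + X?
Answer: 0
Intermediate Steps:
(t(2)/1)*(-255) = ((-2 + 2)/1)*(-255) = (0*1)*(-255) = 0*(-255) = 0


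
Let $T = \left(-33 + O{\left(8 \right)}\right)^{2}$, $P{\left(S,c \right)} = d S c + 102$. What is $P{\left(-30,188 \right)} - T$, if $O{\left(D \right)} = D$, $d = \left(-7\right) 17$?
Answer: $670637$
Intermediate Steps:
$d = -119$
$P{\left(S,c \right)} = 102 - 119 S c$ ($P{\left(S,c \right)} = - 119 S c + 102 = 102 - 119 S c$)
$T = 625$ ($T = \left(-33 + 8\right)^{2} = \left(-25\right)^{2} = 625$)
$P{\left(-30,188 \right)} - T = \left(102 - \left(-3570\right) 188\right) - 625 = \left(102 + 671160\right) - 625 = 671262 - 625 = 670637$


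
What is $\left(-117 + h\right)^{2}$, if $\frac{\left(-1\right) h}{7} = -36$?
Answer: $18225$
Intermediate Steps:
$h = 252$ ($h = \left(-7\right) \left(-36\right) = 252$)
$\left(-117 + h\right)^{2} = \left(-117 + 252\right)^{2} = 135^{2} = 18225$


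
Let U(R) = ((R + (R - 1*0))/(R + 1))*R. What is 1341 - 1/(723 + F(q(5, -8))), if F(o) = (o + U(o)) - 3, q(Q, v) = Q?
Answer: 2950197/2200 ≈ 1341.0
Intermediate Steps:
U(R) = 2*R**2/(1 + R) (U(R) = ((R + (R + 0))/(1 + R))*R = ((R + R)/(1 + R))*R = ((2*R)/(1 + R))*R = (2*R/(1 + R))*R = 2*R**2/(1 + R))
F(o) = -3 + o + 2*o**2/(1 + o) (F(o) = (o + 2*o**2/(1 + o)) - 3 = -3 + o + 2*o**2/(1 + o))
1341 - 1/(723 + F(q(5, -8))) = 1341 - 1/(723 + (-3 - 2*5 + 3*5**2)/(1 + 5)) = 1341 - 1/(723 + (-3 - 10 + 3*25)/6) = 1341 - 1/(723 + (-3 - 10 + 75)/6) = 1341 - 1/(723 + (1/6)*62) = 1341 - 1/(723 + 31/3) = 1341 - 1/2200/3 = 1341 - 1*3/2200 = 1341 - 3/2200 = 2950197/2200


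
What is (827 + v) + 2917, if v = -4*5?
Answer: 3724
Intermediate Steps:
v = -20
(827 + v) + 2917 = (827 - 20) + 2917 = 807 + 2917 = 3724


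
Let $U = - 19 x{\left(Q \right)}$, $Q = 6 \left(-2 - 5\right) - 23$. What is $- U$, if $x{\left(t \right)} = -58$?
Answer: $-1102$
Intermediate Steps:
$Q = -65$ ($Q = 6 \left(-7\right) - 23 = -42 - 23 = -65$)
$U = 1102$ ($U = \left(-19\right) \left(-58\right) = 1102$)
$- U = \left(-1\right) 1102 = -1102$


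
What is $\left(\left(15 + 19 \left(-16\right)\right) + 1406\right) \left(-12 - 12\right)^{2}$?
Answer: $643392$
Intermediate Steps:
$\left(\left(15 + 19 \left(-16\right)\right) + 1406\right) \left(-12 - 12\right)^{2} = \left(\left(15 - 304\right) + 1406\right) \left(-24\right)^{2} = \left(-289 + 1406\right) 576 = 1117 \cdot 576 = 643392$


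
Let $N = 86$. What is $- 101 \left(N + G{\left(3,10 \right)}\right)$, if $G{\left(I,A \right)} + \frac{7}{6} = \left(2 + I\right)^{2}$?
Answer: $- \frac{66559}{6} \approx -11093.0$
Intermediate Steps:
$G{\left(I,A \right)} = - \frac{7}{6} + \left(2 + I\right)^{2}$
$- 101 \left(N + G{\left(3,10 \right)}\right) = - 101 \left(86 - \left(\frac{7}{6} - \left(2 + 3\right)^{2}\right)\right) = - 101 \left(86 - \left(\frac{7}{6} - 5^{2}\right)\right) = - 101 \left(86 + \left(- \frac{7}{6} + 25\right)\right) = - 101 \left(86 + \frac{143}{6}\right) = \left(-101\right) \frac{659}{6} = - \frac{66559}{6}$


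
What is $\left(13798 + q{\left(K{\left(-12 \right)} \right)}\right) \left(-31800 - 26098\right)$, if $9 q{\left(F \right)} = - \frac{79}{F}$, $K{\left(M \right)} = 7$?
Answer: $- \frac{50324652110}{63} \approx -7.988 \cdot 10^{8}$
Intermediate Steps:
$q{\left(F \right)} = - \frac{79}{9 F}$ ($q{\left(F \right)} = \frac{\left(-79\right) \frac{1}{F}}{9} = - \frac{79}{9 F}$)
$\left(13798 + q{\left(K{\left(-12 \right)} \right)}\right) \left(-31800 - 26098\right) = \left(13798 - \frac{79}{9 \cdot 7}\right) \left(-31800 - 26098\right) = \left(13798 - \frac{79}{63}\right) \left(-57898\right) = \frac{869195}{63} \left(-57898\right) = - \frac{50324652110}{63}$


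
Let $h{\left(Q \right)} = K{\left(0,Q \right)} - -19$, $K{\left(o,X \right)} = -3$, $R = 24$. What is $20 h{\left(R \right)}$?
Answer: $320$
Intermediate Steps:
$h{\left(Q \right)} = 16$ ($h{\left(Q \right)} = -3 - -19 = -3 + 19 = 16$)
$20 h{\left(R \right)} = 20 \cdot 16 = 320$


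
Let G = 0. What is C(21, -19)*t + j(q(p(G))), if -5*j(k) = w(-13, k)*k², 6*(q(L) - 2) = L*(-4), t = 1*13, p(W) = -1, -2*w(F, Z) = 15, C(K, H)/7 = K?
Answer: 5765/3 ≈ 1921.7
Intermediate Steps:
C(K, H) = 7*K
w(F, Z) = -15/2 (w(F, Z) = -½*15 = -15/2)
t = 13
q(L) = 2 - 2*L/3 (q(L) = 2 + (L*(-4))/6 = 2 + (-4*L)/6 = 2 - 2*L/3)
j(k) = 3*k²/2 (j(k) = -(-3)*k²/2 = 3*k²/2)
C(21, -19)*t + j(q(p(G))) = (7*21)*13 + 3*(2 - ⅔*(-1))²/2 = 147*13 + 3*(2 + ⅔)²/2 = 1911 + 3*(8/3)²/2 = 1911 + (3/2)*(64/9) = 1911 + 32/3 = 5765/3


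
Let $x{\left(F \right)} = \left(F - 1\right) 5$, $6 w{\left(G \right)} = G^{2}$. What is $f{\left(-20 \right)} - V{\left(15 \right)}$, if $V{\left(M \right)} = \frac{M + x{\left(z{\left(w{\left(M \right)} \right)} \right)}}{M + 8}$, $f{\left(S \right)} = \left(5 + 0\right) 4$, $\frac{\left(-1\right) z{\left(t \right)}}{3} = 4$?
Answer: $\frac{510}{23} \approx 22.174$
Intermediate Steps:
$w{\left(G \right)} = \frac{G^{2}}{6}$
$z{\left(t \right)} = -12$ ($z{\left(t \right)} = \left(-3\right) 4 = -12$)
$x{\left(F \right)} = -5 + 5 F$ ($x{\left(F \right)} = \left(-1 + F\right) 5 = -5 + 5 F$)
$f{\left(S \right)} = 20$ ($f{\left(S \right)} = 5 \cdot 4 = 20$)
$V{\left(M \right)} = \frac{-65 + M}{8 + M}$ ($V{\left(M \right)} = \frac{M + \left(-5 + 5 \left(-12\right)\right)}{M + 8} = \frac{M - 65}{8 + M} = \frac{-65 + M}{8 + M}$)
$f{\left(-20 \right)} - V{\left(15 \right)} = 20 - \frac{-65 + 15}{8 + 15} = 20 - \frac{1}{23} \left(-50\right) = 20 - - \frac{50}{23} = 20 + \frac{50}{23} = \frac{510}{23}$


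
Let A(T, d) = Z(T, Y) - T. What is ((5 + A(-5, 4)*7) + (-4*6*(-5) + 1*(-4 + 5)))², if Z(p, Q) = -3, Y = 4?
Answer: 19600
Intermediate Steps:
A(T, d) = -3 - T
((5 + A(-5, 4)*7) + (-4*6*(-5) + 1*(-4 + 5)))² = ((5 + (-3 - 1*(-5))*7) + (-4*6*(-5) + 1*(-4 + 5)))² = ((5 + (-3 + 5)*7) + (-24*(-5) + 1*1))² = ((5 + 2*7) + (120 + 1))² = ((5 + 14) + 121)² = (19 + 121)² = 140² = 19600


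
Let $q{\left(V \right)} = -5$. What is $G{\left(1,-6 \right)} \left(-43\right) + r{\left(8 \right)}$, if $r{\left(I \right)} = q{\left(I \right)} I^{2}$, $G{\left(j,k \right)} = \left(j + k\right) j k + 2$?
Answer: $-1696$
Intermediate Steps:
$G{\left(j,k \right)} = 2 + j k \left(j + k\right)$ ($G{\left(j,k \right)} = j \left(j + k\right) k + 2 = j k \left(j + k\right) + 2 = 2 + j k \left(j + k\right)$)
$r{\left(I \right)} = - 5 I^{2}$
$G{\left(1,-6 \right)} \left(-43\right) + r{\left(8 \right)} = \left(2 + 1 \left(-6\right)^{2} - 6 \cdot 1^{2}\right) \left(-43\right) - 5 \cdot 8^{2} = \left(2 + 1 \cdot 36 - 6\right) \left(-43\right) - 320 = \left(2 + 36 - 6\right) \left(-43\right) - 320 = 32 \left(-43\right) - 320 = -1376 - 320 = -1696$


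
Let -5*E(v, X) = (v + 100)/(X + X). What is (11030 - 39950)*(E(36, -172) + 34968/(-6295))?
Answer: 8573166264/54137 ≈ 1.5836e+5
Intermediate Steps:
E(v, X) = -(100 + v)/(10*X) (E(v, X) = -(v + 100)/(5*(X + X)) = -(100 + v)/(5*(2*X)) = -(100 + v)*1/(2*X)/5 = -(100 + v)/(10*X))
(11030 - 39950)*(E(36, -172) + 34968/(-6295)) = (11030 - 39950)*((⅒)*(-100 - 1*36)/(-172) + 34968/(-6295)) = -28920*((⅒)*(-1/172)*(-100 - 36) + 34968*(-1/6295)) = -28920*((⅒)*(-1/172)*(-136) - 34968/6295) = -28920*(17/215 - 34968/6295) = -28920*(-1482221/270685) = 8573166264/54137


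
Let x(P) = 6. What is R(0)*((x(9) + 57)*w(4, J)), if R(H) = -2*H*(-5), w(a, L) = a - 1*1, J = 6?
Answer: 0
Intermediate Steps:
w(a, L) = -1 + a (w(a, L) = a - 1 = -1 + a)
R(H) = 10*H
R(0)*((x(9) + 57)*w(4, J)) = (10*0)*((6 + 57)*(-1 + 4)) = 0*(63*3) = 0*189 = 0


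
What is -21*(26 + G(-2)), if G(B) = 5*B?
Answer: -336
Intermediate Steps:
-21*(26 + G(-2)) = -21*(26 + 5*(-2)) = -21*(26 - 10) = -21*16 = -336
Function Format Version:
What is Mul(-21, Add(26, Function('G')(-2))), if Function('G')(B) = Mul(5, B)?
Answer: -336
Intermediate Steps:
Mul(-21, Add(26, Function('G')(-2))) = Mul(-21, Add(26, Mul(5, -2))) = Mul(-21, Add(26, -10)) = Mul(-21, 16) = -336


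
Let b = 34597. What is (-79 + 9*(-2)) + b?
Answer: 34500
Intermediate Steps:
(-79 + 9*(-2)) + b = (-79 + 9*(-2)) + 34597 = (-79 - 18) + 34597 = -97 + 34597 = 34500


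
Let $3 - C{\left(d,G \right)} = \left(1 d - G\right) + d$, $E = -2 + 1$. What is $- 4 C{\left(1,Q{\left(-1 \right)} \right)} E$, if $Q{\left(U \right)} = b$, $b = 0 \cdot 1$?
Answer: $4$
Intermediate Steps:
$b = 0$
$Q{\left(U \right)} = 0$
$E = -1$
$C{\left(d,G \right)} = 3 + G - 2 d$ ($C{\left(d,G \right)} = 3 - \left(\left(1 d - G\right) + d\right) = 3 - \left(\left(d - G\right) + d\right) = 3 - \left(- G + 2 d\right) = 3 + \left(G - 2 d\right) = 3 + G - 2 d$)
$- 4 C{\left(1,Q{\left(-1 \right)} \right)} E = - 4 \left(3 + 0 - 2\right) \left(-1\right) = \left(-4\right) 1 \left(-1\right) = \left(-4\right) \left(-1\right) = 4$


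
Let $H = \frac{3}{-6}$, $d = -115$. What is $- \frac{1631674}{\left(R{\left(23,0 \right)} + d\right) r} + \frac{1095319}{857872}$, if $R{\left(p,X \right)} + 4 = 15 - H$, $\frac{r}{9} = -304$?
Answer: $- \frac{136199923073}{30366095184} \approx -4.4853$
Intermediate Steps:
$r = -2736$ ($r = 9 \left(-304\right) = -2736$)
$H = - \frac{1}{2}$ ($H = 3 \left(- \frac{1}{6}\right) = - \frac{1}{2} \approx -0.5$)
$R{\left(p,X \right)} = \frac{23}{2}$ ($R{\left(p,X \right)} = -4 + \left(15 - - \frac{1}{2}\right) = -4 + \left(15 + \frac{1}{2}\right) = -4 + \frac{31}{2} = \frac{23}{2}$)
$- \frac{1631674}{\left(R{\left(23,0 \right)} + d\right) r} + \frac{1095319}{857872} = - \frac{1631674}{\left(\frac{23}{2} - 115\right) \left(-2736\right)} + \frac{1095319}{857872} = - \frac{1631674}{\left(- \frac{207}{2}\right) \left(-2736\right)} + 1095319 \cdot \frac{1}{857872} = - \frac{1631674}{283176} + \frac{1095319}{857872} = \left(-1631674\right) \frac{1}{283176} + \frac{1095319}{857872} = - \frac{815837}{141588} + \frac{1095319}{857872} = - \frac{136199923073}{30366095184}$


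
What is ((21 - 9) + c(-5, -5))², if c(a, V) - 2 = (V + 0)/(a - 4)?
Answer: 17161/81 ≈ 211.86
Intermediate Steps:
c(a, V) = 2 + V/(-4 + a) (c(a, V) = 2 + (V + 0)/(a - 4) = 2 + V/(-4 + a))
((21 - 9) + c(-5, -5))² = ((21 - 9) + (-8 - 5 + 2*(-5))/(-4 - 5))² = (12 + (-8 - 5 - 10)/(-9))² = (12 - ⅑*(-23))² = (12 + 23/9)² = (131/9)² = 17161/81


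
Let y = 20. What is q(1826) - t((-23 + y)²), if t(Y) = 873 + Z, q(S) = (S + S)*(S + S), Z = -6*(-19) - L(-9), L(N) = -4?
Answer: 13336113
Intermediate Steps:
Z = 118 (Z = -6*(-19) - 1*(-4) = 114 + 4 = 118)
q(S) = 4*S² (q(S) = (2*S)*(2*S) = 4*S²)
t(Y) = 991 (t(Y) = 873 + 118 = 991)
q(1826) - t((-23 + y)²) = 4*1826² - 1*991 = 4*3334276 - 991 = 13337104 - 991 = 13336113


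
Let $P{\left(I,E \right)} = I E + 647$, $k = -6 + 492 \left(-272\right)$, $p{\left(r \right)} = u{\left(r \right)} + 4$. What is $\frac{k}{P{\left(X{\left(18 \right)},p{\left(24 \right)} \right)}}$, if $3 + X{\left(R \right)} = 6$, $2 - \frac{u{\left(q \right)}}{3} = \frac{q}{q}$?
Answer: $- \frac{66915}{334} \approx -200.34$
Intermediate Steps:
$u{\left(q \right)} = 3$ ($u{\left(q \right)} = 6 - 3 \frac{q}{q} = 6 - 3 = 3$)
$X{\left(R \right)} = 3$ ($X{\left(R \right)} = -3 + 6 = 3$)
$p{\left(r \right)} = 7$ ($p{\left(r \right)} = 3 + 4 = 7$)
$k = -133830$ ($k = -6 - 133824 = -133830$)
$P{\left(I,E \right)} = 647 + E I$ ($P{\left(I,E \right)} = E I + 647 = 647 + E I$)
$\frac{k}{P{\left(X{\left(18 \right)},p{\left(24 \right)} \right)}} = - \frac{133830}{647 + 7 \cdot 3} = - \frac{133830}{647 + 21} = - \frac{133830}{668} = \left(-133830\right) \frac{1}{668} = - \frac{66915}{334}$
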